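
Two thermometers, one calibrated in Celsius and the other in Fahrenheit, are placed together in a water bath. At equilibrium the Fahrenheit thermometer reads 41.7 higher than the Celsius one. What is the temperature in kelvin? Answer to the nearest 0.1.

285.3 K

Let x be the Celsius reading; then the Fahrenheit reading is 1.8·x + 32.
(1.8·x + 32) - x = 41.7  ⇒  (0.8)·x = 9.7  ⇒  x = 12.1250°C.
In kelvin: 12.1250 + 273.15 = 285.3 K.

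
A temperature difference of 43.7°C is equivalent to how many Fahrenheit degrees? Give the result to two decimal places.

An interval of 1°C corresponds to 1.8°F.
43.7 × 1.8 = 78.66.

78.66°F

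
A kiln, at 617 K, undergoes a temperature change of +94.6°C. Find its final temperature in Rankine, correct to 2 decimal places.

1280.88°R

Initial temperature in Celsius: 617 - 273.15 = 343.8500°C.
Final Celsius temperature: 343.8500 + 94.6000 = 438.4500°C.
In Rankine: 438.4500 × 1.8 + 491.67 = 1280.88°R.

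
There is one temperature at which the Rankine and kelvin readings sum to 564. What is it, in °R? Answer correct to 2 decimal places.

362.57°R

Let R be the Rankine reading. The kelvin reading is K = 5/9·R.
Require R + K = 564: (14/9)·R = 564.
R = (564) / (14/9) = 362.57.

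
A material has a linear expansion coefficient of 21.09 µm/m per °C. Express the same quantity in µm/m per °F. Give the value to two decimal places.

11.72 µm/m per °F

Since only a temperature interval is involved, the additive offset between the scales drops out.
A change of 1°F is a change of 5/9°C, so per °F the value is 21.09 × 5/9 = 11.72.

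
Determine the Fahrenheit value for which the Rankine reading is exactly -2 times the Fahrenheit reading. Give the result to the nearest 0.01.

-153.22°F

Let F be the Fahrenheit reading. The Rankine reading is R = 1·F + 459.67.
Require R = -2·F: 1·F + 459.67 = -2·F.
(3)·F = -459.67  ⇒  F = -153.22.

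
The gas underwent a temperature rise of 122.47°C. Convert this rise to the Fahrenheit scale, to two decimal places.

Only the scale ratio 1.8 matters for a change in temperature.
122.47 × 1.8 = 220.45.

220.45°F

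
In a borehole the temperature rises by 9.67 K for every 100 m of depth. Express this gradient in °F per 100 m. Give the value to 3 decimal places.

17.406 °F/100 m

Since only a temperature interval is involved, the additive offset between the scales drops out.
A change of 1 K is a change of 1.8°F, so 9.67 × 1.8 = 17.406.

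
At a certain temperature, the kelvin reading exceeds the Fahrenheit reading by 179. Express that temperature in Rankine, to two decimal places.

Let x be the Fahrenheit reading; then the kelvin reading is 5/9·x + 255.372.
(5/9·x + 255.372) - x = 179  ⇒  (-4/9)·x = -76.3722  ⇒  x = 171.8375°F.
In Celsius: (171.8375 - 32) × 5/9 = 77.6875°C.
In Rankine: 77.6875 × 1.8 + 491.67 = 631.51°R.

631.51°R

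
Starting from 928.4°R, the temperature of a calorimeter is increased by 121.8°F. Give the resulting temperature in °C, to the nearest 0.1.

310.3°C

Initial temperature in Celsius: (928.4 - 491.67) × 5/9 = 242.6278°C.
The 121.8°F change is an interval, so only the factor 5/9 applies: +121.8 × 5/9 = +67.6667°C.
Final Celsius temperature: 242.6278 + 67.6667 = 310.2944°C.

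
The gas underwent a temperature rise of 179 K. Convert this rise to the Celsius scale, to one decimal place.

Kelvin and Celsius degrees are the same size, so the interval is unchanged: 179.0.

179.0°C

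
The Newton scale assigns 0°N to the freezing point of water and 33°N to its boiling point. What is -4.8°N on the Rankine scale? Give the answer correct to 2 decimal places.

465.49°R

Linear interpolation between the fixed points: C = (-4.8 - 0) × 100 / (33 - 0) = -14.5455°C.
Then -14.5455 × 1.8 + 491.67 = 465.49°R.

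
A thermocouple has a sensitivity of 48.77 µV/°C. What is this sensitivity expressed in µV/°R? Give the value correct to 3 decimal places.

27.094 µV/°R

The quantity depends on a temperature interval, so only the ratio of degree sizes applies; the offset between the scales is irrelevant.
A change of 1°R is a change of 5/9°C, so per °R the value is 48.77 × 5/9 = 27.094.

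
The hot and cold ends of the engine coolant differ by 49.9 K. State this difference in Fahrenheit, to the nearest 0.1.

89.8°F

An interval of 1 K corresponds to 1.8°F.
49.9 × 1.8 = 89.8.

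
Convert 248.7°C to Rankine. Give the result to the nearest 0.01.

In Rankine: 248.7000 × 1.8 + 491.67 = 939.33°R.

939.33°R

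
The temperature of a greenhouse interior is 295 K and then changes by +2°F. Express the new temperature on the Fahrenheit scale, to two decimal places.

73.33°F

Initial temperature in Celsius: 295 - 273.15 = 21.8500°C.
The 2°F change is an interval, so only the factor 5/9 applies: +2 × 5/9 = +1.1111°C.
Final Celsius temperature: 21.8500 + 1.1111 = 22.9611°C.
In Fahrenheit: 22.9611 × 1.8 + 32 = 73.33°F.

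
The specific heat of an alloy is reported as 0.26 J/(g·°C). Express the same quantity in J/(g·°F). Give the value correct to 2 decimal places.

The quantity depends on a temperature interval, so only the ratio of degree sizes applies; the offset between the scales is irrelevant.
A change of 1°F is a change of 5/9°C, so per °F the value is 0.26 × 5/9 = 0.14.

0.14 J/(g·°F)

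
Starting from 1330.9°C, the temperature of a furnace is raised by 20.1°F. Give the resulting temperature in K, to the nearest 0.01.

1615.22 K

The 20.1°F change is an interval, so only the factor 5/9 applies: +20.1 × 5/9 = +11.1667°C.
Final Celsius temperature: 1330.9000 + 11.1667 = 1342.0667°C.
In kelvin: 1342.0667 + 273.15 = 1615.22 K.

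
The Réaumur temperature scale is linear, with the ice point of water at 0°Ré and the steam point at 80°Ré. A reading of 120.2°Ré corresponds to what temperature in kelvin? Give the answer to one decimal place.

Linear interpolation between the fixed points: C = (120.2 - 0) × 100 / (80 - 0) = 150.2500°C.
Then 150.2500 + 273.15 = 423.4 K.

423.4 K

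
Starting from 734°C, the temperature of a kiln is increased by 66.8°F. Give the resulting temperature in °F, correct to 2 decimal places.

1420.00°F

The 66.8°F change is an interval, so only the factor 5/9 applies: +66.8 × 5/9 = +37.1111°C.
Final Celsius temperature: 734.0000 + 37.1111 = 771.1111°C.
In Fahrenheit: 771.1111 × 1.8 + 32 = 1420.00°F.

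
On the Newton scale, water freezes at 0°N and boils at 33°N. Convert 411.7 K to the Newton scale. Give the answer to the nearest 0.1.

45.7°N

First in Celsius: 411.7 - 273.15 = 138.5500°C.
Linearly onto the Newton scale: 0 + (138.5500 / 100) × (33 - 0) = 45.7°N.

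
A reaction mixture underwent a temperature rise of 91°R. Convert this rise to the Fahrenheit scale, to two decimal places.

Rankine and Fahrenheit degrees are the same size, so the interval is unchanged: 91.00.

91.00°F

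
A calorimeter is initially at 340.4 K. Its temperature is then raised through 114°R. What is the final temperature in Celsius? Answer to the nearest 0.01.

130.58°C

Initial temperature in Celsius: 340.4 - 273.15 = 67.2500°C.
The 114°R change is an interval, so only the factor 5/9 applies: +114 × 5/9 = +63.3333°C.
Final Celsius temperature: 67.2500 + 63.3333 = 130.5833°C.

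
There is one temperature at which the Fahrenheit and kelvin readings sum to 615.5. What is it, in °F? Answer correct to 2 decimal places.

231.51°F

Let F be the Fahrenheit reading. The kelvin reading is K = 5/9·F + 255.372.
Require F + K = 615.5: (14/9)·F + 255.372 = 615.5.
F = (615.5 - 255.372) / (14/9) = 231.51.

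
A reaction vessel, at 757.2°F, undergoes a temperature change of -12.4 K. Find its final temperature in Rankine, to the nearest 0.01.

Initial temperature in Celsius: (757.2 - 32) × 5/9 = 402.8889°C.
The 12.4 K change is an interval; Kelvin and Celsius degrees are the same size, so ΔC = -12.4°C.
Final Celsius temperature: 402.8889 - 12.4000 = 390.4889°C.
In Rankine: 390.4889 × 1.8 + 491.67 = 1194.55°R.

1194.55°R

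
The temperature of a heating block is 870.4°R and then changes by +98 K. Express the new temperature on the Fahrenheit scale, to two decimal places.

Initial temperature in Celsius: (870.4 - 491.67) × 5/9 = 210.4056°C.
The 98 K change is an interval; Kelvin and Celsius degrees are the same size, so ΔC = +98°C.
Final Celsius temperature: 210.4056 + 98.0000 = 308.4056°C.
In Fahrenheit: 308.4056 × 1.8 + 32 = 587.13°F.

587.13°F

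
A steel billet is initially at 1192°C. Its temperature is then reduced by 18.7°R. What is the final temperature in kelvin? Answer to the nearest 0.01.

1454.76 K

The 18.7°R change is an interval, so only the factor 5/9 applies: -18.7 × 5/9 = -10.3889°C.
Final Celsius temperature: 1192.0000 - 10.3889 = 1181.6111°C.
In kelvin: 1181.6111 + 273.15 = 1454.76 K.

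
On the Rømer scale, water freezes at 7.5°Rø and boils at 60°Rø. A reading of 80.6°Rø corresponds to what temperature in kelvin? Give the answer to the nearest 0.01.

412.39 K

Linear interpolation between the fixed points: C = (80.6 - 7.5) × 100 / (60 - 7.5) = 139.2381°C.
Then 139.2381 + 273.15 = 412.39 K.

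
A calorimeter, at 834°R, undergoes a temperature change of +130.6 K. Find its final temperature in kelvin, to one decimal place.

Initial temperature in Celsius: (834 - 491.67) × 5/9 = 190.1833°C.
The 130.6 K change is an interval; Kelvin and Celsius degrees are the same size, so ΔC = +130.6°C.
Final Celsius temperature: 190.1833 + 130.6000 = 320.7833°C.
In kelvin: 320.7833 + 273.15 = 593.9 K.

593.9 K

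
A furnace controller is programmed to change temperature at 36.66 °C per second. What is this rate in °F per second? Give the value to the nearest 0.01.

The quantity depends on a temperature interval, so only the ratio of degree sizes applies; the offset between the scales is irrelevant.
A change of 1°C is a change of 1.8°F, so 36.66 × 1.8 = 65.99.

65.99 °F/second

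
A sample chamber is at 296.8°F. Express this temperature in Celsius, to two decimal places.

147.11°C

In Celsius: (296.8 - 32) × 5/9 = 147.1111°C.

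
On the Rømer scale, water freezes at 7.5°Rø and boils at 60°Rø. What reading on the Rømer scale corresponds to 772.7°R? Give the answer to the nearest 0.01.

89.47°Rø

First in Celsius: (772.7 - 491.67) × 5/9 = 156.1278°C.
Linearly onto the Rømer scale: 7.5 + (156.1278 / 100) × (60 - 7.5) = 89.47°Rø.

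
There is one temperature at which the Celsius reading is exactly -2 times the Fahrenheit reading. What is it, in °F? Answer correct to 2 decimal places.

Let F be the Fahrenheit reading. The Celsius reading is C = 5/9·F - 17.7778.
Require C = -2·F: 5/9·F - 17.7778 = -2·F.
(23/9)·F = 17.7778  ⇒  F = 6.96.

6.96°F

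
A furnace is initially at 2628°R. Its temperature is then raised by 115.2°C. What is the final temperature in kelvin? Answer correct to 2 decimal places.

Initial temperature in Celsius: (2628 - 491.67) × 5/9 = 1186.8500°C.
Final Celsius temperature: 1186.8500 + 115.2000 = 1302.0500°C.
In kelvin: 1302.0500 + 273.15 = 1575.20 K.

1575.20 K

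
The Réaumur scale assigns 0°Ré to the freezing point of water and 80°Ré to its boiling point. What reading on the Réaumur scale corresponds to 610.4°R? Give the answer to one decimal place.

First in Celsius: (610.4 - 491.67) × 5/9 = 65.9611°C.
Linearly onto the Réaumur scale: 0 + (65.9611 / 100) × (80 - 0) = 52.8°Ré.

52.8°Ré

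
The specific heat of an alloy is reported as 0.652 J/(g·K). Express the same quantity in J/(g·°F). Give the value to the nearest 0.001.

The quantity depends on a temperature interval, so only the ratio of degree sizes applies; the offset between the scales is irrelevant.
A change of 1°F is a change of 5/9 K, so per °F the value is 0.652 × 5/9 = 0.362.

0.362 J/(g·°F)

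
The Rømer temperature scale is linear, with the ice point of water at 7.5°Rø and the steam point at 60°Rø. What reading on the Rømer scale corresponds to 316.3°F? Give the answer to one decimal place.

90.4°Rø

First in Celsius: (316.3 - 32) × 5/9 = 157.9444°C.
Linearly onto the Rømer scale: 7.5 + (157.9444 / 100) × (60 - 7.5) = 90.4°Rø.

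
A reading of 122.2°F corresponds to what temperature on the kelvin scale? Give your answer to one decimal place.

323.3 K

In Celsius: (122.2 - 32) × 5/9 = 50.1111°C.
In kelvin: 50.1111 + 273.15 = 323.3 K.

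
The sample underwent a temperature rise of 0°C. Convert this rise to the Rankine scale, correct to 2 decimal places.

0.00°R

For a temperature interval the offset drops out; only the factor 1.8 applies.
0 × 1.8 = 0.00.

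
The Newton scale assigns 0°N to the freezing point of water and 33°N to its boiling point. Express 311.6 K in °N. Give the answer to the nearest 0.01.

12.69°N

First in Celsius: 311.6 - 273.15 = 38.4500°C.
Linearly onto the Newton scale: 0 + (38.4500 / 100) × (33 - 0) = 12.69°N.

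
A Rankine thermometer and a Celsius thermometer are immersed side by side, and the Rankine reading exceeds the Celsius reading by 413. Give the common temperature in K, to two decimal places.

174.81 K

Let x be the Rankine reading; then the Celsius reading is 5/9·x - 273.15.
(5/9·x - 273.15) - x = -413  ⇒  (-4/9)·x = -139.85  ⇒  x = 314.6625°R.
In Celsius: (314.6625 - 491.67) × 5/9 = -98.3375°C.
In kelvin: -98.3375 + 273.15 = 174.81 K.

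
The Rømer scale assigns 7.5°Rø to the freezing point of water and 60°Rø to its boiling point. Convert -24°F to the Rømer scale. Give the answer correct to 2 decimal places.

First in Celsius: (-24 - 32) × 5/9 = -31.1111°C.
Linearly onto the Rømer scale: 7.5 + (-31.1111 / 100) × (60 - 7.5) = -8.83°Rø.

-8.83°Rø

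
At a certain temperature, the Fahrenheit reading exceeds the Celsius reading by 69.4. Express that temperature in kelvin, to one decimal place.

319.9 K

Let x be the Celsius reading; then the Fahrenheit reading is 1.8·x + 32.
(1.8·x + 32) - x = 69.4  ⇒  (0.8)·x = 37.4  ⇒  x = 46.7500°C.
In kelvin: 46.7500 + 273.15 = 319.9 K.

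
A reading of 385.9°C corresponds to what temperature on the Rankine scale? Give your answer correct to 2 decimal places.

1186.29°R

In Rankine: 385.9000 × 1.8 + 491.67 = 1186.29°R.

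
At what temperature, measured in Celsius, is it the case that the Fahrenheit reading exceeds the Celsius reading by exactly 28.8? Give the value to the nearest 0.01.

-4.00°C

Let C be the Celsius reading. The Fahrenheit reading is F = 1.8·C + 32.
Require F - C = 28.8: (0.8)·C + 32 = 28.8.
C = (28.8 - 32) / (0.8) = -4.00.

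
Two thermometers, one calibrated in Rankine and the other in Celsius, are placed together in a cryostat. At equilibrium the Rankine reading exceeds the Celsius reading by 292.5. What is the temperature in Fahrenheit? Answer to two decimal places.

-416.13°F

Let x be the Rankine reading; then the Celsius reading is 5/9·x - 273.15.
(5/9·x - 273.15) - x = -292.5  ⇒  (-4/9)·x = -19.35  ⇒  x = 43.5375°R.
In Celsius: (43.5375 - 491.67) × 5/9 = -248.9625°C.
In Fahrenheit: -248.9625 × 1.8 + 32 = -416.13°F.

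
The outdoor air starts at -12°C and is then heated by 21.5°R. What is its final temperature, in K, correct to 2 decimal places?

273.09 K

The 21.5°R change is an interval, so only the factor 5/9 applies: +21.5 × 5/9 = +11.9444°C.
Final Celsius temperature: -12.0000 + 11.9444 = -0.0556°C.
In kelvin: -0.0556 + 273.15 = 273.09 K.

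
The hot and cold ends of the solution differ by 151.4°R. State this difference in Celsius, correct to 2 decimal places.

Only the scale ratio 5/9 matters for a change in temperature.
151.4 × 5/9 = 84.11.

84.11°C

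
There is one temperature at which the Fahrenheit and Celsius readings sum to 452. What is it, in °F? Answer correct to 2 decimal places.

Let F be the Fahrenheit reading. The Celsius reading is C = 5/9·F - 17.7778.
Require F + C = 452: (14/9)·F - 17.7778 = 452.
F = (452 + 17.7778) / (14/9) = 302.00.

302.00°F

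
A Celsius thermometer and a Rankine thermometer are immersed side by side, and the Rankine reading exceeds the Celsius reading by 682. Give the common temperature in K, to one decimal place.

511.1 K

Let x be the Celsius reading; then the Rankine reading is 1.8·x + 491.67.
(1.8·x + 491.67) - x = 682  ⇒  (0.8)·x = 190.33  ⇒  x = 237.9125°C.
In kelvin: 237.9125 + 273.15 = 511.1 K.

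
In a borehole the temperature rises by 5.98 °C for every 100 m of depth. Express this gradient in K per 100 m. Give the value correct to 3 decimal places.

5.980 K/100 m

Since only a temperature interval is involved, the additive offset between the scales drops out.
A change of 1°C is a change of 1 K, so 5.98 × 1 = 5.980.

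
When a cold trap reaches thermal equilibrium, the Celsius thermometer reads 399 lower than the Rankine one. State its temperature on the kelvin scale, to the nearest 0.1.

Let x be the Rankine reading; then the Celsius reading is 5/9·x - 273.15.
(5/9·x - 273.15) - x = -399  ⇒  (-4/9)·x = -125.85  ⇒  x = 283.1625°R.
In Celsius: (283.1625 - 491.67) × 5/9 = -115.8375°C.
In kelvin: -115.8375 + 273.15 = 157.3 K.

157.3 K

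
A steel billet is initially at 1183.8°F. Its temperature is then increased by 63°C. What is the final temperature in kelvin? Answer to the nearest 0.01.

Initial temperature in Celsius: (1183.8 - 32) × 5/9 = 639.8889°C.
Final Celsius temperature: 639.8889 + 63.0000 = 702.8889°C.
In kelvin: 702.8889 + 273.15 = 976.04 K.

976.04 K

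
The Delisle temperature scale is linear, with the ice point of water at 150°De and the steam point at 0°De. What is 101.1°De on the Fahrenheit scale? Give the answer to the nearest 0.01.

90.68°F

Linear interpolation between the fixed points: C = (101.1 - 150) × 100 / (0 - 150) = 32.6000°C.
Then 32.6000 × 1.8 + 32 = 90.68°F.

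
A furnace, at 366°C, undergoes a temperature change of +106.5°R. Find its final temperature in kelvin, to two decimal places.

The 106.5°R change is an interval, so only the factor 5/9 applies: +106.5 × 5/9 = +59.1667°C.
Final Celsius temperature: 366.0000 + 59.1667 = 425.1667°C.
In kelvin: 425.1667 + 273.15 = 698.32 K.

698.32 K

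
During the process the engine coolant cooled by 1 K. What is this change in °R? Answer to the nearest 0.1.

1.8°R

Only the scale ratio 1.8 matters for a change in temperature.
1 × 1.8 = 1.8.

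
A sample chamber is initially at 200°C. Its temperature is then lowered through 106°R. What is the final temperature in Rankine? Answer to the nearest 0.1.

745.7°R

The 106°R change is an interval, so only the factor 5/9 applies: -106 × 5/9 = -58.8889°C.
Final Celsius temperature: 200.0000 - 58.8889 = 141.1111°C.
In Rankine: 141.1111 × 1.8 + 491.67 = 745.7°R.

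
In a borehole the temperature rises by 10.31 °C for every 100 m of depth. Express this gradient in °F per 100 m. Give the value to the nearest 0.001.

Since only a temperature interval is involved, the additive offset between the scales drops out.
A change of 1°C is a change of 1.8°F, so 10.31 × 1.8 = 18.558.

18.558 °F/100 m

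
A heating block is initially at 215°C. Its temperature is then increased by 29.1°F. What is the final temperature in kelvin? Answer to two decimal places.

The 29.1°F change is an interval, so only the factor 5/9 applies: +29.1 × 5/9 = +16.1667°C.
Final Celsius temperature: 215.0000 + 16.1667 = 231.1667°C.
In kelvin: 231.1667 + 273.15 = 504.32 K.

504.32 K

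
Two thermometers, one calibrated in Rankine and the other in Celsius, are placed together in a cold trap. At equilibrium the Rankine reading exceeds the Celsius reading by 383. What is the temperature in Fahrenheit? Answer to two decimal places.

Let x be the Rankine reading; then the Celsius reading is 5/9·x - 273.15.
(5/9·x - 273.15) - x = -383  ⇒  (-4/9)·x = -109.85  ⇒  x = 247.1625°R.
In Celsius: (247.1625 - 491.67) × 5/9 = -135.8375°C.
In Fahrenheit: -135.8375 × 1.8 + 32 = -212.51°F.

-212.51°F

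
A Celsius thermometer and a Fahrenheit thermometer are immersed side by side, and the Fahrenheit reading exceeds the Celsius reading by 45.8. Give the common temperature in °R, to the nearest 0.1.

522.7°R

Let x be the Celsius reading; then the Fahrenheit reading is 1.8·x + 32.
(1.8·x + 32) - x = 45.8  ⇒  (0.8)·x = 13.8  ⇒  x = 17.2500°C.
In Rankine: 17.2500 × 1.8 + 491.67 = 522.7°R.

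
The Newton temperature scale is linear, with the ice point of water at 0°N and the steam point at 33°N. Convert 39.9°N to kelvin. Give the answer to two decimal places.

Linear interpolation between the fixed points: C = (39.9 - 0) × 100 / (33 - 0) = 120.9091°C.
Then 120.9091 + 273.15 = 394.06 K.

394.06 K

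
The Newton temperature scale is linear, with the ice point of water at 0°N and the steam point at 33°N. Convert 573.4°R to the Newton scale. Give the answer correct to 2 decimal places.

14.98°N

First in Celsius: (573.4 - 491.67) × 5/9 = 45.4056°C.
Linearly onto the Newton scale: 0 + (45.4056 / 100) × (33 - 0) = 14.98°N.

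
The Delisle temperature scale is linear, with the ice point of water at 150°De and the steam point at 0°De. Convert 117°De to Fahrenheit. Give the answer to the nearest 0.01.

71.60°F

Linear interpolation between the fixed points: C = (117 - 150) × 100 / (0 - 150) = 22.0000°C.
Then 22.0000 × 1.8 + 32 = 71.60°F.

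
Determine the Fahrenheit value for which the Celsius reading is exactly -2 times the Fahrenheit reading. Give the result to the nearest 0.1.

Let F be the Fahrenheit reading. The Celsius reading is C = 5/9·F - 17.7778.
Require C = -2·F: 5/9·F - 17.7778 = -2·F.
(23/9)·F = 17.7778  ⇒  F = 7.0.

7.0°F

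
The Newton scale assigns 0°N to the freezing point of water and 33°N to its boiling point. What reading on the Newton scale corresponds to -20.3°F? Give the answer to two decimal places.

-9.59°N

First in Celsius: (-20.3 - 32) × 5/9 = -29.0556°C.
Linearly onto the Newton scale: 0 + (-29.0556 / 100) × (33 - 0) = -9.59°N.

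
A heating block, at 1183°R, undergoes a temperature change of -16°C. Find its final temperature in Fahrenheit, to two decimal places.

Initial temperature in Celsius: (1183 - 491.67) × 5/9 = 384.0722°C.
Final Celsius temperature: 384.0722 - 16.0000 = 368.0722°C.
In Fahrenheit: 368.0722 × 1.8 + 32 = 694.53°F.

694.53°F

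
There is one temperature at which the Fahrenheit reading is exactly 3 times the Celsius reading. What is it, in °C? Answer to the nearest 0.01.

26.67°C

Let C be the Celsius reading. The Fahrenheit reading is F = 1.8·C + 32.
Require F = 3·C: 1.8·C + 32 = 3·C.
(-1.2)·C = -32  ⇒  C = 26.67.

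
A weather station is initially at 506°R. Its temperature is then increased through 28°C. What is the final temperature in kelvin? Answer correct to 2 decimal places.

309.11 K

Initial temperature in Celsius: (506 - 491.67) × 5/9 = 7.9611°C.
Final Celsius temperature: 7.9611 + 28.0000 = 35.9611°C.
In kelvin: 35.9611 + 273.15 = 309.11 K.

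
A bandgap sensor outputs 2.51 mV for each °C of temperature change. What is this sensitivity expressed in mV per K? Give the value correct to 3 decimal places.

Since only a temperature interval is involved, the additive offset between the scales drops out.
A change of 1 K is a change of 1°C, so per K the value is 2.51 × 1 = 2.510.

2.510 mV per K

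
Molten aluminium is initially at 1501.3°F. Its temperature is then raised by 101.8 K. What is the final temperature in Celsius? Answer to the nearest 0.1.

918.1°C

Initial temperature in Celsius: (1501.3 - 32) × 5/9 = 816.2778°C.
The 101.8 K change is an interval; Kelvin and Celsius degrees are the same size, so ΔC = +101.8°C.
Final Celsius temperature: 816.2778 + 101.8000 = 918.0778°C.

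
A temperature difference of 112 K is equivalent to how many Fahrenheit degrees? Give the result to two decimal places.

For a temperature interval the offset drops out; only the factor 1.8 applies.
112 × 1.8 = 201.60.

201.60°F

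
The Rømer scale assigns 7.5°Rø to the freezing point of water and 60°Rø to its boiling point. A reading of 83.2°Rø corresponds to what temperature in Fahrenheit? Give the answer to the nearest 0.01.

291.54°F

Linear interpolation between the fixed points: C = (83.2 - 7.5) × 100 / (60 - 7.5) = 144.1905°C.
Then 144.1905 × 1.8 + 32 = 291.54°F.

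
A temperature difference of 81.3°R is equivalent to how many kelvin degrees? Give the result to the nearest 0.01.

45.17 K

An interval of 1°R corresponds to 5/9 K.
81.3 × 5/9 = 45.17.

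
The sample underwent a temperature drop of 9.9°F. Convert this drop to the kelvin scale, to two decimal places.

Only the scale ratio 5/9 matters for a change in temperature.
9.9 × 5/9 = 5.50.

5.50 K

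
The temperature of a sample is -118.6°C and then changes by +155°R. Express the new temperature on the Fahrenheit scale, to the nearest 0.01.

The 155°R change is an interval, so only the factor 5/9 applies: +155 × 5/9 = +86.1111°C.
Final Celsius temperature: -118.6000 + 86.1111 = -32.4889°C.
In Fahrenheit: -32.4889 × 1.8 + 32 = -26.48°F.

-26.48°F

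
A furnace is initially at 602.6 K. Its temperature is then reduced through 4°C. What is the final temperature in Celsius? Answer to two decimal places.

Initial temperature in Celsius: 602.6 - 273.15 = 329.4500°C.
Final Celsius temperature: 329.4500 - 4.0000 = 325.4500°C.

325.45°C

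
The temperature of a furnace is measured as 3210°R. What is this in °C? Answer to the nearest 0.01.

1510.18°C

In Celsius: (3210 - 491.67) × 5/9 = 1510.1833°C.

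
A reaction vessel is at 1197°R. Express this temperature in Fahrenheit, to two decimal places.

737.33°F

In Celsius: (1197 - 491.67) × 5/9 = 391.8500°C.
In Fahrenheit: 391.8500 × 1.8 + 32 = 737.33°F.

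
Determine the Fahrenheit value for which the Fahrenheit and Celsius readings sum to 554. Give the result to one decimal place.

Let F be the Fahrenheit reading. The Celsius reading is C = 5/9·F - 17.7778.
Require F + C = 554: (14/9)·F - 17.7778 = 554.
F = (554 + 17.7778) / (14/9) = 367.6.

367.6°F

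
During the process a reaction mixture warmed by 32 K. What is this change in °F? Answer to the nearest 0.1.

Only the scale ratio 1.8 matters for a change in temperature.
32 × 1.8 = 57.6.

57.6°F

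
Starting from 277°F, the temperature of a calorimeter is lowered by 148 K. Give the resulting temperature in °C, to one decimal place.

-11.9°C

Initial temperature in Celsius: (277 - 32) × 5/9 = 136.1111°C.
The 148 K change is an interval; Kelvin and Celsius degrees are the same size, so ΔC = -148°C.
Final Celsius temperature: 136.1111 - 148.0000 = -11.8889°C.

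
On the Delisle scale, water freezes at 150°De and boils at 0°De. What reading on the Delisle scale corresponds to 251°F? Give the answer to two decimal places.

First in Celsius: (251 - 32) × 5/9 = 121.6667°C.
Linearly onto the Delisle scale: 150 + (121.6667 / 100) × (0 - 150) = -32.50°De.

-32.50°De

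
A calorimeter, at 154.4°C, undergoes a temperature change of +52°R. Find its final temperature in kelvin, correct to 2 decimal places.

456.44 K

The 52°R change is an interval, so only the factor 5/9 applies: +52 × 5/9 = +28.8889°C.
Final Celsius temperature: 154.4000 + 28.8889 = 183.2889°C.
In kelvin: 183.2889 + 273.15 = 456.44 K.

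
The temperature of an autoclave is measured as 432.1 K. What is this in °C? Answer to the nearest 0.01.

158.95°C

In Celsius: 432.1 - 273.15 = 158.9500°C.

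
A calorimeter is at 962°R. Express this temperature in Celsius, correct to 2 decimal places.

In Celsius: (962 - 491.67) × 5/9 = 261.2944°C.

261.29°C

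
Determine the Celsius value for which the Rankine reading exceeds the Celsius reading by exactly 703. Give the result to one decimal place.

Let C be the Celsius reading. The Rankine reading is R = 1.8·C + 491.67.
Require R - C = 703: (0.8)·C + 491.67 = 703.
C = (703 - 491.67) / (0.8) = 264.2.

264.2°C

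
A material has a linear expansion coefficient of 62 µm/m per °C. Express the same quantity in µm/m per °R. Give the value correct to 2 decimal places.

The quantity depends on a temperature interval, so only the ratio of degree sizes applies; the offset between the scales is irrelevant.
A change of 1°R is a change of 5/9°C, so per °R the value is 62 × 5/9 = 34.44.

34.44 µm/m per °R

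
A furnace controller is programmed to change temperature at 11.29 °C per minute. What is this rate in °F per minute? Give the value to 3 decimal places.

Since only a temperature interval is involved, the additive offset between the scales drops out.
A change of 1°C is a change of 1.8°F, so 11.29 × 1.8 = 20.322.

20.322 °F/minute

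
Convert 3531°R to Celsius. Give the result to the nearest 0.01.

In Celsius: (3531 - 491.67) × 5/9 = 1688.5167°C.

1688.52°C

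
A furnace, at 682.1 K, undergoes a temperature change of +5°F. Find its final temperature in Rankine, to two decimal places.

Initial temperature in Celsius: 682.1 - 273.15 = 408.9500°C.
The 5°F change is an interval, so only the factor 5/9 applies: +5 × 5/9 = +2.7778°C.
Final Celsius temperature: 408.9500 + 2.7778 = 411.7278°C.
In Rankine: 411.7278 × 1.8 + 491.67 = 1232.78°R.

1232.78°R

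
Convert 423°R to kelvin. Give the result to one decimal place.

In Celsius: (423 - 491.67) × 5/9 = -38.1500°C.
In kelvin: -38.1500 + 273.15 = 235.0 K.

235.0 K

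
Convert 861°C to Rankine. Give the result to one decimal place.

2041.5°R

In Rankine: 861.0000 × 1.8 + 491.67 = 2041.5°R.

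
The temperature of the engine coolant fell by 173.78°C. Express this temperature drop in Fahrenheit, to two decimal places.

Only the scale ratio 1.8 matters for a change in temperature.
173.78 × 1.8 = 312.80.

312.80°F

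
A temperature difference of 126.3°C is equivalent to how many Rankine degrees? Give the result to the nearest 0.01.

227.34°R

For a temperature interval the offset drops out; only the factor 1.8 applies.
126.3 × 1.8 = 227.34.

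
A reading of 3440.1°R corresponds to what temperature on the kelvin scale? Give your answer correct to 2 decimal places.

In Celsius: (3440.1 - 491.67) × 5/9 = 1638.0167°C.
In kelvin: 1638.0167 + 273.15 = 1911.17 K.

1911.17 K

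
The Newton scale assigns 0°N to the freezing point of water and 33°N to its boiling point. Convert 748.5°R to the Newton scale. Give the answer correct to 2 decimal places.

47.09°N

First in Celsius: (748.5 - 491.67) × 5/9 = 142.6833°C.
Linearly onto the Newton scale: 0 + (142.6833 / 100) × (33 - 0) = 47.09°N.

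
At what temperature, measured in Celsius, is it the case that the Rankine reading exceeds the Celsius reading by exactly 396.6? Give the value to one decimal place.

Let C be the Celsius reading. The Rankine reading is R = 1.8·C + 491.67.
Require R - C = 396.6: (0.8)·C + 491.67 = 396.6.
C = (396.6 - 491.67) / (0.8) = -118.8.

-118.8°C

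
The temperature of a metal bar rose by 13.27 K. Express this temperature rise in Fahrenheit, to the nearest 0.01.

23.89°F

For a temperature interval the offset drops out; only the factor 1.8 applies.
13.27 × 1.8 = 23.89.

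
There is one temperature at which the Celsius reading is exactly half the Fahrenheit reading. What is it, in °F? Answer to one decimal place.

Let F be the Fahrenheit reading. The Celsius reading is C = 5/9·F - 17.7778.
Require C = 0.5·F: 5/9·F - 17.7778 = 0.5·F.
(1/18)·F = 17.7778  ⇒  F = 320.0.

320.0°F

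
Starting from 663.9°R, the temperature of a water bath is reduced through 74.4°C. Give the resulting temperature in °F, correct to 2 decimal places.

70.31°F

Initial temperature in Celsius: (663.9 - 491.67) × 5/9 = 95.6833°C.
Final Celsius temperature: 95.6833 - 74.4000 = 21.2833°C.
In Fahrenheit: 21.2833 × 1.8 + 32 = 70.31°F.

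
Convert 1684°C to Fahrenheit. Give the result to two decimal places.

In Fahrenheit: 1684.0000 × 1.8 + 32 = 3063.20°F.

3063.20°F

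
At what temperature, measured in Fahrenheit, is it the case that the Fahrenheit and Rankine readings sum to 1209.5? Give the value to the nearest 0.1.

Let F be the Fahrenheit reading. The Rankine reading is R = 1·F + 459.67.
Require F + R = 1209.5: (2)·F + 459.67 = 1209.5.
F = (1209.5 - 459.67) / (2) = 374.9.

374.9°F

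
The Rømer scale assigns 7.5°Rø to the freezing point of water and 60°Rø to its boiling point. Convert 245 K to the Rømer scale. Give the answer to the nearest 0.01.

-7.28°Rø

First in Celsius: 245 - 273.15 = -28.1500°C.
Linearly onto the Rømer scale: 7.5 + (-28.1500 / 100) × (60 - 7.5) = -7.28°Rø.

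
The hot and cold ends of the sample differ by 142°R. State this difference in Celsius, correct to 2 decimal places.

78.89°C

For a temperature interval the offset drops out; only the factor 5/9 applies.
142 × 5/9 = 78.89.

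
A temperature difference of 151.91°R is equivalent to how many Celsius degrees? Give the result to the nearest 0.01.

For a temperature interval the offset drops out; only the factor 5/9 applies.
151.91 × 5/9 = 84.39.

84.39°C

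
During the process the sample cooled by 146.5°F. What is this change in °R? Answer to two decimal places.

Fahrenheit and Rankine degrees are the same size, so the interval is unchanged: 146.50.

146.50°R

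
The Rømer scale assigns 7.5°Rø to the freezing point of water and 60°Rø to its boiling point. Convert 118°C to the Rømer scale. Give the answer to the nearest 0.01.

69.45°Rø

Linearly onto the Rømer scale: 7.5 + (118.0000 / 100) × (60 - 7.5) = 69.45°Rø.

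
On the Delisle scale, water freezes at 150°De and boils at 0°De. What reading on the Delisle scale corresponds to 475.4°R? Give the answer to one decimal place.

163.6°De

First in Celsius: (475.4 - 491.67) × 5/9 = -9.0389°C.
Linearly onto the Delisle scale: 150 + (-9.0389 / 100) × (0 - 150) = 163.6°De.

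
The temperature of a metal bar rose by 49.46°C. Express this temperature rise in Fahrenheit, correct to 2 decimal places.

89.03°F

For a temperature interval the offset drops out; only the factor 1.8 applies.
49.46 × 1.8 = 89.03.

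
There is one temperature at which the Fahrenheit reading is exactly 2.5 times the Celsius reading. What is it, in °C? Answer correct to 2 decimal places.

Let C be the Celsius reading. The Fahrenheit reading is F = 1.8·C + 32.
Require F = 2.5·C: 1.8·C + 32 = 2.5·C.
(-0.7)·C = -32  ⇒  C = 45.71.

45.71°C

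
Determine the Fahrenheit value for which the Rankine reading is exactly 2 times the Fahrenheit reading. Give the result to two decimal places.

459.67°F

Let F be the Fahrenheit reading. The Rankine reading is R = 1·F + 459.67.
Require R = 2·F: 1·F + 459.67 = 2·F.
(-1)·F = -459.67  ⇒  F = 459.67.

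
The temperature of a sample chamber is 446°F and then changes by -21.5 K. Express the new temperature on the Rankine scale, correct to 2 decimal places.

Initial temperature in Celsius: (446 - 32) × 5/9 = 230.0000°C.
The 21.5 K change is an interval; Kelvin and Celsius degrees are the same size, so ΔC = -21.5°C.
Final Celsius temperature: 230.0000 - 21.5000 = 208.5000°C.
In Rankine: 208.5000 × 1.8 + 491.67 = 866.97°R.

866.97°R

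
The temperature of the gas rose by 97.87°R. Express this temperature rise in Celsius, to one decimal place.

For a temperature interval the offset drops out; only the factor 5/9 applies.
97.87 × 5/9 = 54.4.

54.4°C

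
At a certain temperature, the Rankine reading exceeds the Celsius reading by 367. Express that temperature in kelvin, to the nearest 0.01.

Let x be the Rankine reading; then the Celsius reading is 5/9·x - 273.15.
(5/9·x - 273.15) - x = -367  ⇒  (-4/9)·x = -93.85  ⇒  x = 211.1625°R.
In Celsius: (211.1625 - 491.67) × 5/9 = -155.8375°C.
In kelvin: -155.8375 + 273.15 = 117.31 K.

117.31 K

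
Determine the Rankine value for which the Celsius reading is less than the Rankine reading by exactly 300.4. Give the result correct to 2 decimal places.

Let R be the Rankine reading. The Celsius reading is C = 5/9·R - 273.15.
Require C - R = -300.4: (-4/9)·R - 273.15 = -300.4.
R = (-300.4 + 273.15) / (-4/9) = 61.31.

61.31°R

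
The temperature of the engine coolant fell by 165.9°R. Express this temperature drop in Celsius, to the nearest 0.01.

92.17°C

An interval of 1°R corresponds to 5/9°C.
165.9 × 5/9 = 92.17.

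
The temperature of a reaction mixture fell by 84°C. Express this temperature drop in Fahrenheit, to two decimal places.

Only the scale ratio 1.8 matters for a change in temperature.
84 × 1.8 = 151.20.

151.20°F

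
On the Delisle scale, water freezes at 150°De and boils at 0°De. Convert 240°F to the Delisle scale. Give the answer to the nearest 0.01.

-23.33°De

First in Celsius: (240 - 32) × 5/9 = 115.5556°C.
Linearly onto the Delisle scale: 150 + (115.5556 / 100) × (0 - 150) = -23.33°De.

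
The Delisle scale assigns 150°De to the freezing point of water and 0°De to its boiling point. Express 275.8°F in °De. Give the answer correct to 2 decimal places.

-53.17°De

First in Celsius: (275.8 - 32) × 5/9 = 135.4444°C.
Linearly onto the Delisle scale: 150 + (135.4444 / 100) × (0 - 150) = -53.17°De.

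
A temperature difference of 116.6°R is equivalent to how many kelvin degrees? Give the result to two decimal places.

An interval of 1°R corresponds to 5/9 K.
116.6 × 5/9 = 64.78.

64.78 K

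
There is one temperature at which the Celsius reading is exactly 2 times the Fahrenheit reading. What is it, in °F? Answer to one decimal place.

Let F be the Fahrenheit reading. The Celsius reading is C = 5/9·F - 17.7778.
Require C = 2·F: 5/9·F - 17.7778 = 2·F.
(-13/9)·F = 17.7778  ⇒  F = -12.3.

-12.3°F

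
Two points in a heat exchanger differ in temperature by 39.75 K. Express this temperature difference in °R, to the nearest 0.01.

71.55°R

An interval of 1 K corresponds to 1.8°R.
39.75 × 1.8 = 71.55.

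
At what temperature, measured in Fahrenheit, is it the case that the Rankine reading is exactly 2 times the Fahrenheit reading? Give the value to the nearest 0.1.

Let F be the Fahrenheit reading. The Rankine reading is R = 1·F + 459.67.
Require R = 2·F: 1·F + 459.67 = 2·F.
(-1)·F = -459.67  ⇒  F = 459.7.

459.7°F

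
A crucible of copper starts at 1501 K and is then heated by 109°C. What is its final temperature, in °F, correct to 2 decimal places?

2438.33°F

Initial temperature in Celsius: 1501 - 273.15 = 1227.8500°C.
Final Celsius temperature: 1227.8500 + 109.0000 = 1336.8500°C.
In Fahrenheit: 1336.8500 × 1.8 + 32 = 2438.33°F.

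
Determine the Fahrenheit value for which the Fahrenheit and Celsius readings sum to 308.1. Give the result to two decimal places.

Let F be the Fahrenheit reading. The Celsius reading is C = 5/9·F - 17.7778.
Require F + C = 308.1: (14/9)·F - 17.7778 = 308.1.
F = (308.1 + 17.7778) / (14/9) = 209.49.

209.49°F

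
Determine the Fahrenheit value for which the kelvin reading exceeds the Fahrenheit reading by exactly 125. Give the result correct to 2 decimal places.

293.34°F

Let F be the Fahrenheit reading. The kelvin reading is K = 5/9·F + 255.372.
Require K - F = 125: (-4/9)·F + 255.372 = 125.
F = (125 - 255.372) / (-4/9) = 293.34.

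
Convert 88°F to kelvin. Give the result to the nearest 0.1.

304.3 K

In Celsius: (88 - 32) × 5/9 = 31.1111°C.
In kelvin: 31.1111 + 273.15 = 304.3 K.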